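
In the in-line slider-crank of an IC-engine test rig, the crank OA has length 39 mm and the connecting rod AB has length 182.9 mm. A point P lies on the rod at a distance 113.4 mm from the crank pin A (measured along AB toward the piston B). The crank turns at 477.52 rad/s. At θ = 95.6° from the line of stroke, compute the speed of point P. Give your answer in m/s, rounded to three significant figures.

ω = 477.5 rad/s.  Crank-pin speed |V_A| = rω = 18.623 m/s, perpendicular to OA.
Rod angle: sinφ = −(r/L) sinθ ⇒ φ = -12.252°; ω_rod = −rω cosθ/√(L²−r²sin²θ) = +10.168 rad/s.
V_P = V_A + ω_rod × AP, with AP = 0.1134 m along the rod.
Components: V_Px = −rω sinθ − a·ω_rod·sinφ = -18.29 m/s;  V_Py = rω cosθ + a·ω_rod·cosφ = -0.69056 m/s.
|V_P| = √(V_Px² + V_Py²) = 18.303 m/s.

18.3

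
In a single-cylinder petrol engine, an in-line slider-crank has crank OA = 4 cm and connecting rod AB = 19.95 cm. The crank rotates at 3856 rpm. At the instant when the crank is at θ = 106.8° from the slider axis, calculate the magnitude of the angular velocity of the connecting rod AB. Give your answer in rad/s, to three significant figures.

ω = 403.8 rad/s (converted from 3856 rpm).
The rod makes angle φ with the slider axis where L sinφ = r sinθ; differentiating, L cosφ·φ̇ = r ω cosθ.
L cosφ = √(L² − r² sin²θ) = 0.19579 m.
|ω_rod| = r ω |cosθ| / √(L² − r² sin²θ) = 0.04·403.8·0.28903/0.19579 = 23.844 rad/s.

23.8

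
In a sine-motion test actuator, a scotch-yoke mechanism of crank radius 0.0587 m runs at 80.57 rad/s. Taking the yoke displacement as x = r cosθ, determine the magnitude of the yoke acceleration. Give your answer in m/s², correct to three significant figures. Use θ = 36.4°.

ω = 80.57 rad/s
x = r cosθ ⇒ ẍ = −rω² cosθ (ω constant).
|a| = rω²|cosθ| = 0.0587·(80.57)²·|cos 36.4°| = 306.71 m/s².

307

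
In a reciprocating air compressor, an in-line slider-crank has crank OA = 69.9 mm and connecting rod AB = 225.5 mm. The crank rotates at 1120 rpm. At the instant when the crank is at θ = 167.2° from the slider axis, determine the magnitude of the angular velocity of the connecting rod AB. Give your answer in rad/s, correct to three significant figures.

ω = 117.3 rad/s (converted from 1120 rpm).
The rod makes angle φ with the slider axis where L sinφ = r sinθ; differentiating, L cosφ·φ̇ = r ω cosθ.
L cosφ = √(L² − r² sin²θ) = 0.22497 m.
|ω_rod| = r ω |cosθ| / √(L² − r² sin²θ) = 0.0699·117.3·0.97515/0.22497 = 35.537 rad/s.

35.5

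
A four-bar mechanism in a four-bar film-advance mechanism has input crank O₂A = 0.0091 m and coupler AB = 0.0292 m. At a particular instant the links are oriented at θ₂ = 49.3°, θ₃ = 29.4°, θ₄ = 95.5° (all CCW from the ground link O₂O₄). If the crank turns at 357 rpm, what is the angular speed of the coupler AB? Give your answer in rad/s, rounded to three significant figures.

ω₂ = 37.38 rad/s (from 357 rpm).
Differentiating the loop-closure r₂e^{iθ₂}+r₃e^{iθ₃}=r₁+r₄e^{iθ₄} gives r₂ω₂e^{iθ₂}+r₃ω₃e^{iθ₃}=r₄ω₄e^{iθ₄}.
Eliminating the other unknown: ω₃ = r₂ω₂ sin(θ₄−θ₂) / [r₃ sin(θ₃−θ₄)].
Numerator sine = +0.72176; denominator sine = -0.91425.
Result = 0.0091·37.38·(+0.72176) / (0.0292·(-0.91425)) = -9.1977 rad/s; magnitude 9.1977 rad/s.

9.20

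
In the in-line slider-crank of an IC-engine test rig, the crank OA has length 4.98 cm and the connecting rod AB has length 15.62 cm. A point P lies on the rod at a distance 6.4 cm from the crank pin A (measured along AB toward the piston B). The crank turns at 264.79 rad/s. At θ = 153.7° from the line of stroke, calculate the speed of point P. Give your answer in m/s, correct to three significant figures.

ω = 264.8 rad/s.  Crank-pin speed |V_A| = rω = 13.187 m/s, perpendicular to OA.
Rod angle: sinφ = −(r/L) sinθ ⇒ φ = -8.121°; ω_rod = −rω cosθ/√(L²−r²sin²θ) = +76.449 rad/s.
V_P = V_A + ω_rod × AP, with AP = 0.064 m along the rod.
Components: V_Px = −rω sinθ − a·ω_rod·sinφ = -5.1514 m/s;  V_Py = rω cosθ + a·ω_rod·cosφ = -6.9779 m/s.
|V_P| = √(V_Px² + V_Py²) = 8.6734 m/s.

8.67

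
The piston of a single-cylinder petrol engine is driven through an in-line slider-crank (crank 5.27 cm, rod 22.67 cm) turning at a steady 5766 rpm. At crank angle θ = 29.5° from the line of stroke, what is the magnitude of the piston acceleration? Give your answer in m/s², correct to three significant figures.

ω = 2π·5766/60 = 603.8 rad/s
x(θ) = r cosθ + √(L² − r² sin²θ); with ω constant, a = ω²·d²x/dθ².
d²x/dθ² = −r cosθ − r²(cos2θ)/√u − r⁴ sin²2θ/(4u^{3/2}),  u = L² − r² sin²θ = 0.0507195 m².
Substituting r = 0.0527 m, L = 0.2267 m, θ = 29.5°: d²x/dθ² = -0.052343 m.
a = ω²·d²x/dθ² = (603.8)²·(-0.052343) = -19084 m/s²;  |a| = 19084 m/s².

19100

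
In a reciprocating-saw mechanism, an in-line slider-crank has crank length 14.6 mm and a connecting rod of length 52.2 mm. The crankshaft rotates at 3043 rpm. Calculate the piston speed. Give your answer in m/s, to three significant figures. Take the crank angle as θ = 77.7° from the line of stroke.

ω = 2π·3043/60 = 318.7 rad/s
For an in-line slider-crank, x = r cosθ + √(L² − r² sin²θ), so v = −rω sinθ·[1 + r cosθ/√(L² − r² sin²θ)].
With r = 0.0146 m, L = 0.0522 m, θ = 77.7°: √(L² − r² sin²θ) = 0.050213 m.
v = −0.0146·318.7·0.97705·[1 + 0.0146·0.21303/0.050213] = -4.8272 m/s.
|v| = 4.8272 m/s.

4.83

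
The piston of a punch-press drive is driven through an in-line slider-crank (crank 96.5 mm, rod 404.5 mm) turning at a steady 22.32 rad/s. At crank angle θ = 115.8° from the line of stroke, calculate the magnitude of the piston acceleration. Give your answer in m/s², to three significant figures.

28.1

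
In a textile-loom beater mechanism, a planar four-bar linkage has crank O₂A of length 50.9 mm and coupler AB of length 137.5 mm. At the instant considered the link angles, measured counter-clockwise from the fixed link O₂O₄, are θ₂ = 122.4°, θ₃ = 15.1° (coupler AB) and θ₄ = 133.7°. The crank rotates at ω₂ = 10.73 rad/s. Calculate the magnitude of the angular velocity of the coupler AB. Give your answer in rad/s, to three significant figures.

0.886

ω₂ = 10.73 rad/s
Differentiating the loop-closure r₂e^{iθ₂}+r₃e^{iθ₃}=r₁+r₄e^{iθ₄} gives r₂ω₂e^{iθ₂}+r₃ω₃e^{iθ₃}=r₄ω₄e^{iθ₄}.
Eliminating the other unknown: ω₃ = r₂ω₂ sin(θ₄−θ₂) / [r₃ sin(θ₃−θ₄)].
Numerator sine = +0.19595; denominator sine = -0.87798.
Result = 0.0509·10.73·(+0.19595) / (0.1375·(-0.87798)) = -0.88647 rad/s; magnitude 0.88647 rad/s.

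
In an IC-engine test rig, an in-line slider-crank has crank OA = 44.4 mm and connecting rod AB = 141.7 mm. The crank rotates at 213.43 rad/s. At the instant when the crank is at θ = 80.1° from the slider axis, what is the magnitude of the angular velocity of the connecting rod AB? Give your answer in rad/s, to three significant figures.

12.1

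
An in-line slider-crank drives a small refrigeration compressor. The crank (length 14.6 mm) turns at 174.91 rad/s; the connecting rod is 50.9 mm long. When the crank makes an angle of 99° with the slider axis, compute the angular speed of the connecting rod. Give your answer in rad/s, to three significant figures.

8.18

ω = 174.9 rad/s
The rod makes angle φ with the slider axis where L sinφ = r sinθ; differentiating, L cosφ·φ̇ = r ω cosθ.
L cosφ = √(L² − r² sin²θ) = 0.048815 m.
|ω_rod| = r ω |cosθ| / √(L² − r² sin²θ) = 0.0146·174.9·0.15643/0.048815 = 8.1837 rad/s.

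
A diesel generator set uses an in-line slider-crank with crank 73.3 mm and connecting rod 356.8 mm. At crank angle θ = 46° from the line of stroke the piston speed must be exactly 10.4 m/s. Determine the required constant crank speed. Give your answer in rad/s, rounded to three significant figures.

For an in-line slider-crank, |v_piston| = rω|sinθ|·[1 + r cosθ/√(L² − r² sin²θ)].
With r = 0.0733 m, L = 0.3568 m, θ = 46°: the bracketed kinematic factor |dx/dθ| = 0.060336 m.
ω = v/|dx/dθ| = 10.4/0.060336 = 172.37 rad/s.

172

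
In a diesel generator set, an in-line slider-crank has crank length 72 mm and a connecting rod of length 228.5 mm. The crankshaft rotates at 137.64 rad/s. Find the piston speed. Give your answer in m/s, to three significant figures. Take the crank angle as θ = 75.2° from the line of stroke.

10.4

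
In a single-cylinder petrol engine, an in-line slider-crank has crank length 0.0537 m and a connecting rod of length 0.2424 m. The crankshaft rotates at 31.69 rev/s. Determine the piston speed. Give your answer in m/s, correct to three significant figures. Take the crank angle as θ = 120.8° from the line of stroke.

ω = 2π·31.7 = 199.1 rad/s
For an in-line slider-crank, x = r cosθ + √(L² − r² sin²θ), so v = −rω sinθ·[1 + r cosθ/√(L² − r² sin²θ)].
With r = 0.0537 m, L = 0.2424 m, θ = 120.8°: √(L² − r² sin²θ) = 0.23797 m.
v = −0.0537·199.1·0.85896·[1 + 0.0537·-0.51204/0.23797] = -8.1231 m/s.
|v| = 8.1231 m/s.

8.12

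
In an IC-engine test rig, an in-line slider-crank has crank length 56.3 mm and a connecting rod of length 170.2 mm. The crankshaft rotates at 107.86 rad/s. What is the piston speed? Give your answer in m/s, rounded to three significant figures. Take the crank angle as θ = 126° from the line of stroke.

ω = 107.9 rad/s
For an in-line slider-crank, x = r cosθ + √(L² − r² sin²θ), so v = −rω sinθ·[1 + r cosθ/√(L² − r² sin²θ)].
With r = 0.0563 m, L = 0.1702 m, θ = 126°: √(L² − r² sin²θ) = 0.16399 m.
v = −0.0563·107.9·0.80902·[1 + 0.0563·-0.58779/0.16399] = -3.9214 m/s.
|v| = 3.9214 m/s.

3.92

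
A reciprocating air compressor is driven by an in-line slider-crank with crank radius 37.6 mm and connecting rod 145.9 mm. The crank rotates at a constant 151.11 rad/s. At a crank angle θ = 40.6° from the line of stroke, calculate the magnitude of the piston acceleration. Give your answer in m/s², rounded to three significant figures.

690

ω = 151.1 rad/s
x(θ) = r cosθ + √(L² − r² sin²θ); with ω constant, a = ω²·d²x/dθ².
d²x/dθ² = −r cosθ − r²(cos2θ)/√u − r⁴ sin²2θ/(4u^{3/2}),  u = L² − r² sin²θ = 0.0206881 m².
Substituting r = 0.0376 m, L = 0.1459 m, θ = 40.6°: d²x/dθ² = -0.030216 m.
a = ω²·d²x/dθ² = (151.1)²·(-0.030216) = -689.97 m/s²;  |a| = 689.97 m/s².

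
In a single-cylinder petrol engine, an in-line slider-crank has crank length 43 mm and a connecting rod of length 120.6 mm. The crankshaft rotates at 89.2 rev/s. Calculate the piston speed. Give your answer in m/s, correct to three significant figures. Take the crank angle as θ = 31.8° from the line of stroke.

16.6

ω = 2π·89.2 = 560.5 rad/s
For an in-line slider-crank, x = r cosθ + √(L² − r² sin²θ), so v = −rω sinθ·[1 + r cosθ/√(L² − r² sin²θ)].
With r = 0.043 m, L = 0.1206 m, θ = 31.8°: √(L² − r² sin²θ) = 0.11845 m.
v = −0.043·560.5·0.52696·[1 + 0.043·0.84989/0.11845] = -16.618 m/s.
|v| = 16.618 m/s.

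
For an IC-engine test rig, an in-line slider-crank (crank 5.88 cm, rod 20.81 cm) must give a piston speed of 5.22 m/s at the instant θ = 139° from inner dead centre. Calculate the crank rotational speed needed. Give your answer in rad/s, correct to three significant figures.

For an in-line slider-crank, |v_piston| = rω|sinθ|·[1 + r cosθ/√(L² − r² sin²θ)].
With r = 0.0588 m, L = 0.2081 m, θ = 139°: the bracketed kinematic factor |dx/dθ| = 0.030205 m.
ω = v/|dx/dθ| = 5.22/0.030205 = 172.82 rad/s.

173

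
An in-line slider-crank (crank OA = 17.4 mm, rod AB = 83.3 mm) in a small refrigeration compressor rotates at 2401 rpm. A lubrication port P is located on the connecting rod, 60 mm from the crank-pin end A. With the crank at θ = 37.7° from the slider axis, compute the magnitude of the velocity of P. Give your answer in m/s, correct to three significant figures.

3.15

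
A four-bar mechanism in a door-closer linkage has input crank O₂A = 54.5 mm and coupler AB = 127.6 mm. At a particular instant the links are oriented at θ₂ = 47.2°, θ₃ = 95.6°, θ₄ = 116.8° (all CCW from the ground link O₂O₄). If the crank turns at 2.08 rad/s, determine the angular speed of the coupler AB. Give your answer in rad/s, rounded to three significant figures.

2.30

ω₂ = 2.08 rad/s
Differentiating the loop-closure r₂e^{iθ₂}+r₃e^{iθ₃}=r₁+r₄e^{iθ₄} gives r₂ω₂e^{iθ₂}+r₃ω₃e^{iθ₃}=r₄ω₄e^{iθ₄}.
Eliminating the other unknown: ω₃ = r₂ω₂ sin(θ₄−θ₂) / [r₃ sin(θ₃−θ₄)].
Numerator sine = +0.93728; denominator sine = -0.36162.
Result = 0.0545·2.08·(+0.93728) / (0.1276·(-0.36162)) = -2.3026 rad/s; magnitude 2.3026 rad/s.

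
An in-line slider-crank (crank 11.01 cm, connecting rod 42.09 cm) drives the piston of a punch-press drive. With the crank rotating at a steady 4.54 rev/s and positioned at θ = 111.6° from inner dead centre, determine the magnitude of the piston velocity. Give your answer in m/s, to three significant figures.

ω = 2π·4.54 = 28.53 rad/s
For an in-line slider-crank, x = r cosθ + √(L² − r² sin²θ), so v = −rω sinθ·[1 + r cosθ/√(L² − r² sin²θ)].
With r = 0.1101 m, L = 0.4209 m, θ = 111.6°: √(L² − r² sin²θ) = 0.40826 m.
v = −0.1101·28.53·0.92978·[1 + 0.1101·-0.36812/0.40826] = -2.6302 m/s.
|v| = 2.6302 m/s.

2.63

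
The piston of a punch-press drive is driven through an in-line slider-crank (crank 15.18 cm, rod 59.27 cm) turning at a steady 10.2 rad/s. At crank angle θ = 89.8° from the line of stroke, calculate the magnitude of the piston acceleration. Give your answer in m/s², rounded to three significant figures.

4.13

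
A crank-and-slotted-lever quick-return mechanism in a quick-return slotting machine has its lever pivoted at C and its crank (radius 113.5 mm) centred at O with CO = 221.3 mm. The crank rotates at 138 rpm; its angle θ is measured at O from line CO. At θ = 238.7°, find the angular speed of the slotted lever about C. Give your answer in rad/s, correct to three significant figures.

ω = 14.45 rad/s (from 138 rpm).
Crank pin A relative to C: A = (d + r cosθ, r sinθ); lever angle φ = atan2(r sinθ, d + r cosθ).
Differentiating tanφ: φ̇ = rω(d cosθ + r)/(d² + r² + 2dr cosθ).
d² + r² + 2dr cosθ = |CA|² = 0.0357578 m²;  d cosθ + r = -0.0014696 m.
|ω_lever| = |0.1135·14.45·-0.0014696| / 0.0357578 = 0.06741 rad/s.

0.0674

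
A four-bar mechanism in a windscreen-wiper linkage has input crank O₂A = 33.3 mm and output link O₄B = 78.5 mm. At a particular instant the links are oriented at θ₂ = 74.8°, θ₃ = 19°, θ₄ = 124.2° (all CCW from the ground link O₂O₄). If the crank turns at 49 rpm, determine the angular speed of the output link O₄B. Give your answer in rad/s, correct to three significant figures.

ω₂ = 5.131 rad/s (from 49 rpm).
Differentiating the loop-closure r₂e^{iθ₂}+r₃e^{iθ₃}=r₁+r₄e^{iθ₄} gives r₂ω₂e^{iθ₂}+r₃ω₃e^{iθ₃}=r₄ω₄e^{iθ₄}.
Eliminating the other unknown: ω₄ = r₂ω₂ sin(θ₂−θ₃) / [r₄ sin(θ₄−θ₃)].
Numerator sine = +0.82708; denominator sine = +0.96502.
Result = 0.0333·5.131·(+0.82708) / (0.0785·(+0.96502)) = +1.8656 rad/s; magnitude 1.8656 rad/s.

1.87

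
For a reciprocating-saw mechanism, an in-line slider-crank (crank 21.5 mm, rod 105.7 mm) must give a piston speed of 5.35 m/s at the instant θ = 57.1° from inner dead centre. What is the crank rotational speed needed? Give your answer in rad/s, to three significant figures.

266

For an in-line slider-crank, |v_piston| = rω|sinθ|·[1 + r cosθ/√(L² − r² sin²θ)].
With r = 0.0215 m, L = 0.1057 m, θ = 57.1°: the bracketed kinematic factor |dx/dθ| = 0.020076 m.
ω = v/|dx/dθ| = 5.35/0.020076 = 266.49 rad/s.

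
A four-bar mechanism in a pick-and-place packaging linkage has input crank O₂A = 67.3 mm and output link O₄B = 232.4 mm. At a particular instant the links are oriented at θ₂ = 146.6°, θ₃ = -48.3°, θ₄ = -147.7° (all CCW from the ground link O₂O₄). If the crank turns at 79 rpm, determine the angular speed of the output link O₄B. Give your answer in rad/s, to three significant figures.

0.624

ω₂ = 8.273 rad/s (from 79 rpm).
Differentiating the loop-closure r₂e^{iθ₂}+r₃e^{iθ₃}=r₁+r₄e^{iθ₄} gives r₂ω₂e^{iθ₂}+r₃ω₃e^{iθ₃}=r₄ω₄e^{iθ₄}.
Eliminating the other unknown: ω₄ = r₂ω₂ sin(θ₂−θ₃) / [r₄ sin(θ₄−θ₃)].
Numerator sine = -0.25713; denominator sine = -0.98657.
Result = 0.0673·8.273·(-0.25713) / (0.2324·(-0.98657)) = +0.6244 rad/s; magnitude 0.6244 rad/s.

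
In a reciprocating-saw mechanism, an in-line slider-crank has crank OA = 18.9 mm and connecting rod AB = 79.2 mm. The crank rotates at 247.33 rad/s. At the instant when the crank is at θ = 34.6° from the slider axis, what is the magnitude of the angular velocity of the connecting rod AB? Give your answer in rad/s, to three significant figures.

ω = 247.3 rad/s
The rod makes angle φ with the slider axis where L sinφ = r sinθ; differentiating, L cosφ·φ̇ = r ω cosθ.
L cosφ = √(L² − r² sin²θ) = 0.078469 m.
|ω_rod| = r ω |cosθ| / √(L² − r² sin²θ) = 0.0189·247.3·0.82314/0.078469 = 49.035 rad/s.

49.0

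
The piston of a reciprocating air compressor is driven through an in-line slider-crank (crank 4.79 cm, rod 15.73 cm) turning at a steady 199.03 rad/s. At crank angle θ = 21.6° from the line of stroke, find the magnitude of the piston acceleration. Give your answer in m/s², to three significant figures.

ω = 199 rad/s
x(θ) = r cosθ + √(L² − r² sin²θ); with ω constant, a = ω²·d²x/dθ².
d²x/dθ² = −r cosθ − r²(cos2θ)/√u − r⁴ sin²2θ/(4u^{3/2}),  u = L² − r² sin²θ = 0.0244324 m².
Substituting r = 0.0479 m, L = 0.1573 m, θ = 21.6°: d²x/dθ² = -0.055398 m.
a = ω²·d²x/dθ² = (199)²·(-0.055398) = -2194.5 m/s²;  |a| = 2194.5 m/s².

2190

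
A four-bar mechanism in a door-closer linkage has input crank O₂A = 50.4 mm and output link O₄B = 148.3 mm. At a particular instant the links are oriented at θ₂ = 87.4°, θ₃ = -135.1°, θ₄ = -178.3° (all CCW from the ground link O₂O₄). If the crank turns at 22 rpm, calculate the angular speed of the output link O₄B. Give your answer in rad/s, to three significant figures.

ω₂ = 2.304 rad/s (from 22 rpm).
Differentiating the loop-closure r₂e^{iθ₂}+r₃e^{iθ₃}=r₁+r₄e^{iθ₄} gives r₂ω₂e^{iθ₂}+r₃ω₃e^{iθ₃}=r₄ω₄e^{iθ₄}.
Eliminating the other unknown: ω₄ = r₂ω₂ sin(θ₂−θ₃) / [r₄ sin(θ₄−θ₃)].
Numerator sine = -0.67559; denominator sine = -0.68455.
Result = 0.0504·2.304·(-0.67559) / (0.1483·(-0.68455)) = +0.77272 rad/s; magnitude 0.77272 rad/s.

0.773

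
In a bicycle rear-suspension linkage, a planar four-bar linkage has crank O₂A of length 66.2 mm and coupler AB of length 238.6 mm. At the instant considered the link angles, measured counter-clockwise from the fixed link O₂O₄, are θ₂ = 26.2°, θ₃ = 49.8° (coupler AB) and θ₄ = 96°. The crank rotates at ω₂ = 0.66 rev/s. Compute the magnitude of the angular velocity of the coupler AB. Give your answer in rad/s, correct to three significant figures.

1.50

ω₂ = 4.147 rad/s (from 0.66 rev/s).
Differentiating the loop-closure r₂e^{iθ₂}+r₃e^{iθ₃}=r₁+r₄e^{iθ₄} gives r₂ω₂e^{iθ₂}+r₃ω₃e^{iθ₃}=r₄ω₄e^{iθ₄}.
Eliminating the other unknown: ω₃ = r₂ω₂ sin(θ₄−θ₂) / [r₃ sin(θ₃−θ₄)].
Numerator sine = +0.93849; denominator sine = -0.72176.
Result = 0.0662·4.147·(+0.93849) / (0.2386·(-0.72176)) = -1.4961 rad/s; magnitude 1.4961 rad/s.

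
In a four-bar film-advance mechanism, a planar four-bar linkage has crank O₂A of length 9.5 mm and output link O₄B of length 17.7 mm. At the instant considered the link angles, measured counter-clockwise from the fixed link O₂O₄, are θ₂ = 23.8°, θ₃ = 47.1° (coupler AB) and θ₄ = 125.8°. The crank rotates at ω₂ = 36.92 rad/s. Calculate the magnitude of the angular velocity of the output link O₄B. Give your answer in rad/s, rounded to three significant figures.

ω₂ = 36.92 rad/s
Differentiating the loop-closure r₂e^{iθ₂}+r₃e^{iθ₃}=r₁+r₄e^{iθ₄} gives r₂ω₂e^{iθ₂}+r₃ω₃e^{iθ₃}=r₄ω₄e^{iθ₄}.
Eliminating the other unknown: ω₄ = r₂ω₂ sin(θ₂−θ₃) / [r₄ sin(θ₄−θ₃)].
Numerator sine = -0.39555; denominator sine = +0.98061.
Result = 0.0095·36.92·(-0.39555) / (0.0177·(+0.98061)) = -7.993 rad/s; magnitude 7.993 rad/s.

7.99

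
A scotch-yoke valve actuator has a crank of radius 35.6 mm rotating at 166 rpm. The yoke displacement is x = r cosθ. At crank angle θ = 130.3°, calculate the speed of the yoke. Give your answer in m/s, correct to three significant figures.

0.472

ω = 17.38 rad/s (from 166 rpm).
x = r cosθ ⇒ ẋ = −rω sinθ.
|v| = rω|sinθ| = 0.0356·17.38·|sin 130.3°| = 0.47198 m/s.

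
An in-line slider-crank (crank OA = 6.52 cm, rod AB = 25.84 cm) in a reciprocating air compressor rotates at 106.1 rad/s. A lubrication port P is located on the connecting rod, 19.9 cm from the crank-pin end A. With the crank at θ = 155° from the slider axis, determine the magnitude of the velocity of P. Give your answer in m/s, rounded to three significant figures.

ω = 106.1 rad/s.  Crank-pin speed |V_A| = rω = 6.9177 m/s, perpendicular to OA.
Rod angle: sinφ = −(r/L) sinθ ⇒ φ = -6.121°; ω_rod = −rω cosθ/√(L²−r²sin²θ) = +24.402 rad/s.
V_P = V_A + ω_rod × AP, with AP = 0.199 m along the rod.
Components: V_Px = −rω sinθ − a·ω_rod·sinφ = -2.4057 m/s;  V_Py = rω cosθ + a·ω_rod·cosφ = -1.4412 m/s.
|V_P| = √(V_Px² + V_Py²) = 2.8044 m/s.

2.80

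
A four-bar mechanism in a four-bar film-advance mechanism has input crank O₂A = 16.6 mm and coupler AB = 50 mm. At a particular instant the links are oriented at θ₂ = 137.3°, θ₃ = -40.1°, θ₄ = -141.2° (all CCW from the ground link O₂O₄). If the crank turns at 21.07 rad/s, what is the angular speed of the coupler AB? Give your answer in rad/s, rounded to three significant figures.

7.05

ω₂ = 21.07 rad/s
Differentiating the loop-closure r₂e^{iθ₂}+r₃e^{iθ₃}=r₁+r₄e^{iθ₄} gives r₂ω₂e^{iθ₂}+r₃ω₃e^{iθ₃}=r₄ω₄e^{iθ₄}.
Eliminating the other unknown: ω₃ = r₂ω₂ sin(θ₄−θ₂) / [r₃ sin(θ₃−θ₄)].
Numerator sine = +0.98902; denominator sine = +0.98129.
Result = 0.0166·21.07·(+0.98902) / (0.05·(+0.98129)) = +7.0503 rad/s; magnitude 7.0503 rad/s.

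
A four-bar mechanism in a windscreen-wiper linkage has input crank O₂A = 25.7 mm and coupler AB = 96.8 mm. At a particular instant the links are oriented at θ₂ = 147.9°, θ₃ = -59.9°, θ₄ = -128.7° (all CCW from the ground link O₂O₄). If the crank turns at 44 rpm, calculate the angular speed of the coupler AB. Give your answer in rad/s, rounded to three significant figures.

ω₂ = 4.608 rad/s (from 44 rpm).
Differentiating the loop-closure r₂e^{iθ₂}+r₃e^{iθ₃}=r₁+r₄e^{iθ₄} gives r₂ω₂e^{iθ₂}+r₃ω₃e^{iθ₃}=r₄ω₄e^{iθ₄}.
Eliminating the other unknown: ω₃ = r₂ω₂ sin(θ₄−θ₂) / [r₃ sin(θ₃−θ₄)].
Numerator sine = +0.99337; denominator sine = +0.93232.
Result = 0.0257·4.608·(+0.99337) / (0.0968·(+0.93232)) = +1.3034 rad/s; magnitude 1.3034 rad/s.

1.30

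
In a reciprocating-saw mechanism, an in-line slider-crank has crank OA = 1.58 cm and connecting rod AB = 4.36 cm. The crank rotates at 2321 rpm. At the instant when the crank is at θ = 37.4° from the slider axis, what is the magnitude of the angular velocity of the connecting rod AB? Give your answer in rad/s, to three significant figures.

71.7

ω = 243.1 rad/s (converted from 2321 rpm).
The rod makes angle φ with the slider axis where L sinφ = r sinθ; differentiating, L cosφ·φ̇ = r ω cosθ.
L cosφ = √(L² − r² sin²θ) = 0.042531 m.
|ω_rod| = r ω |cosθ| / √(L² − r² sin²θ) = 0.0158·243.1·0.79441/0.042531 = 71.731 rad/s.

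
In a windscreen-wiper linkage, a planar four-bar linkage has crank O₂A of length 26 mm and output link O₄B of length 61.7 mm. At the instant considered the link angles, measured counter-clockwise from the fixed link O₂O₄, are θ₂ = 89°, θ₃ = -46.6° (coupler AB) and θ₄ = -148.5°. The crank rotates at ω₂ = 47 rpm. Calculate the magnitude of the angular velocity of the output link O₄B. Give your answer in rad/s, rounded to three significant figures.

ω₂ = 4.922 rad/s (from 47 rpm).
Differentiating the loop-closure r₂e^{iθ₂}+r₃e^{iθ₃}=r₁+r₄e^{iθ₄} gives r₂ω₂e^{iθ₂}+r₃ω₃e^{iθ₃}=r₄ω₄e^{iθ₄}.
Eliminating the other unknown: ω₄ = r₂ω₂ sin(θ₂−θ₃) / [r₄ sin(θ₄−θ₃)].
Numerator sine = +0.69966; denominator sine = -0.97851.
Result = 0.026·4.922·(+0.69966) / (0.0617·(-0.97851)) = -1.483 rad/s; magnitude 1.483 rad/s.

1.48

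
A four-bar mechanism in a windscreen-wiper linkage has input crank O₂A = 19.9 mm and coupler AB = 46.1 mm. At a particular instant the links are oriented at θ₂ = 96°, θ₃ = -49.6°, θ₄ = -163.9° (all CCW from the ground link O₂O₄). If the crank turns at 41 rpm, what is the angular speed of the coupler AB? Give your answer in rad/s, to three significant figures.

2.00

ω₂ = 4.294 rad/s (from 41 rpm).
Differentiating the loop-closure r₂e^{iθ₂}+r₃e^{iθ₃}=r₁+r₄e^{iθ₄} gives r₂ω₂e^{iθ₂}+r₃ω₃e^{iθ₃}=r₄ω₄e^{iθ₄}.
Eliminating the other unknown: ω₃ = r₂ω₂ sin(θ₄−θ₂) / [r₃ sin(θ₃−θ₄)].
Numerator sine = +0.98450; denominator sine = +0.91140.
Result = 0.0199·4.294·(+0.98450) / (0.0461·(+0.91140)) = +2.002 rad/s; magnitude 2.002 rad/s.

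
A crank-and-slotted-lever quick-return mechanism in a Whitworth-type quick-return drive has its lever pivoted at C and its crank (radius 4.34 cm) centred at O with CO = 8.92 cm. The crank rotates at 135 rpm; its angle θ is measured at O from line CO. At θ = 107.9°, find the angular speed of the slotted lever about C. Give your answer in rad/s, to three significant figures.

1.31

ω = 14.14 rad/s (from 135 rpm).
Crank pin A relative to C: A = (d + r cosθ, r sinθ); lever angle φ = atan2(r sinθ, d + r cosθ).
Differentiating tanφ: φ̇ = rω(d cosθ + r)/(d² + r² + 2dr cosθ).
d² + r² + 2dr cosθ = |CA|² = 0.00746047 m²;  d cosθ + r = +0.015984 m.
|ω_lever| = |0.0434·14.14·+0.015984| / 0.00746047 = 1.3145 rad/s.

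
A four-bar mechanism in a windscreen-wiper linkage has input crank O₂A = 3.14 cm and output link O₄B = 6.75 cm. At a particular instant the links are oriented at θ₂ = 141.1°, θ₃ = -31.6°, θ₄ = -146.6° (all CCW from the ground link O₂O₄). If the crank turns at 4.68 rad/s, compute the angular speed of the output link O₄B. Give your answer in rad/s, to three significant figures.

ω₂ = 4.68 rad/s
Differentiating the loop-closure r₂e^{iθ₂}+r₃e^{iθ₃}=r₁+r₄e^{iθ₄} gives r₂ω₂e^{iθ₂}+r₃ω₃e^{iθ₃}=r₄ω₄e^{iθ₄}.
Eliminating the other unknown: ω₄ = r₂ω₂ sin(θ₂−θ₃) / [r₄ sin(θ₄−θ₃)].
Numerator sine = +0.12706; denominator sine = -0.90631.
Result = 0.0314·4.68·(+0.12706) / (0.0675·(-0.90631)) = -0.30523 rad/s; magnitude 0.30523 rad/s.

0.305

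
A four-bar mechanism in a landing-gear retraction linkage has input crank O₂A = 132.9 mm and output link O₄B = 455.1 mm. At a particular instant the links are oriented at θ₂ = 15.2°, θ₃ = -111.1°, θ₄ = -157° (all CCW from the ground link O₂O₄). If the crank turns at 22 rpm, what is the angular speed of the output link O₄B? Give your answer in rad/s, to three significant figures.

0.755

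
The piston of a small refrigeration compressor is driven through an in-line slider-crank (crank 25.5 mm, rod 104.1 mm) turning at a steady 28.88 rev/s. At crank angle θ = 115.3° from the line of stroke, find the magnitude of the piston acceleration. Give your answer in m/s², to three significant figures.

491

ω = 2π·28.9 = 181.5 rad/s
x(θ) = r cosθ + √(L² − r² sin²θ); with ω constant, a = ω²·d²x/dθ².
d²x/dθ² = −r cosθ − r²(cos2θ)/√u − r⁴ sin²2θ/(4u^{3/2}),  u = L² − r² sin²θ = 0.0103053 m².
Substituting r = 0.0255 m, L = 0.1041 m, θ = 115.3°: d²x/dθ² = +0.014903 m.
a = ω²·d²x/dθ² = (181.5)²·(+0.014903) = +490.71 m/s²;  |a| = 490.71 m/s².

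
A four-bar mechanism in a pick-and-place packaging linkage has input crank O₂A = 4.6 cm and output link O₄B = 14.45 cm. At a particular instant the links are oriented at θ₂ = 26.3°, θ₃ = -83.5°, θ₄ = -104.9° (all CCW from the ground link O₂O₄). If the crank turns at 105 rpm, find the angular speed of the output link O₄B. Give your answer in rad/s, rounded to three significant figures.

9.03

ω₂ = 11 rad/s (from 105 rpm).
Differentiating the loop-closure r₂e^{iθ₂}+r₃e^{iθ₃}=r₁+r₄e^{iθ₄} gives r₂ω₂e^{iθ₂}+r₃ω₃e^{iθ₃}=r₄ω₄e^{iθ₄}.
Eliminating the other unknown: ω₄ = r₂ω₂ sin(θ₂−θ₃) / [r₄ sin(θ₄−θ₃)].
Numerator sine = +0.94088; denominator sine = -0.36488.
Result = 0.046·11·(+0.94088) / (0.1445·(-0.36488)) = -9.026 rad/s; magnitude 9.026 rad/s.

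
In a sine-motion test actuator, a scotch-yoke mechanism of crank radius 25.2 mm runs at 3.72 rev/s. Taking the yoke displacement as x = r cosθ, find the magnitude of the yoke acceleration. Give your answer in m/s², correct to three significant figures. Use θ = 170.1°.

ω = 23.37 rad/s (from 3.72 rev/s).
x = r cosθ ⇒ ẍ = −rω² cosθ (ω constant).
|a| = rω²|cosθ| = 0.0252·(23.37)²·|cos 170.1°| = 13.562 m/s².

13.6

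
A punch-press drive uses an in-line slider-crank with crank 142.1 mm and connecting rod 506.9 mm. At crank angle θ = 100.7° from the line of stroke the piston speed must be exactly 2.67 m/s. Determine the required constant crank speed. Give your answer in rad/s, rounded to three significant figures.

For an in-line slider-crank, |v_piston| = rω|sinθ|·[1 + r cosθ/√(L² − r² sin²θ)].
With r = 0.1421 m, L = 0.5069 m, θ = 100.7°: the bracketed kinematic factor |dx/dθ| = 0.13207 m.
ω = v/|dx/dθ| = 2.67/0.13207 = 20.217 rad/s.

20.2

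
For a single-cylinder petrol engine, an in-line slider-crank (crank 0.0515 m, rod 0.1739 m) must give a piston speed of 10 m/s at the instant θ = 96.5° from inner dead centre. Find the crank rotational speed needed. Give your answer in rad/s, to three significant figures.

203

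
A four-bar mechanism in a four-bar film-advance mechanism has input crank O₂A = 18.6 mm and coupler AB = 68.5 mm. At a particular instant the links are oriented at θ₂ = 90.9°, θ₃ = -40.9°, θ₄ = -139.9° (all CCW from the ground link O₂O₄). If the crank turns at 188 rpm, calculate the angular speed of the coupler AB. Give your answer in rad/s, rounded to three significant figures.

4.19

ω₂ = 19.69 rad/s (from 188 rpm).
Differentiating the loop-closure r₂e^{iθ₂}+r₃e^{iθ₃}=r₁+r₄e^{iθ₄} gives r₂ω₂e^{iθ₂}+r₃ω₃e^{iθ₃}=r₄ω₄e^{iθ₄}.
Eliminating the other unknown: ω₃ = r₂ω₂ sin(θ₄−θ₂) / [r₃ sin(θ₃−θ₄)].
Numerator sine = +0.77494; denominator sine = +0.98769.
Result = 0.0186·19.69·(+0.77494) / (0.0685·(+0.98769)) = +4.1943 rad/s; magnitude 4.1943 rad/s.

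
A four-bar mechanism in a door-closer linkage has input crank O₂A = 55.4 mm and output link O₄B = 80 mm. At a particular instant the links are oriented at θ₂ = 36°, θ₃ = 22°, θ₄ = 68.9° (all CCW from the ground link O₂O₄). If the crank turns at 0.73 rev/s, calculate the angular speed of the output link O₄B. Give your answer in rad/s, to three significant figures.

ω₂ = 4.587 rad/s (from 0.73 rev/s).
Differentiating the loop-closure r₂e^{iθ₂}+r₃e^{iθ₃}=r₁+r₄e^{iθ₄} gives r₂ω₂e^{iθ₂}+r₃ω₃e^{iθ₃}=r₄ω₄e^{iθ₄}.
Eliminating the other unknown: ω₄ = r₂ω₂ sin(θ₂−θ₃) / [r₄ sin(θ₄−θ₃)].
Numerator sine = +0.24192; denominator sine = +0.73016.
Result = 0.0554·4.587·(+0.24192) / (0.08·(+0.73016)) = +1.0524 rad/s; magnitude 1.0524 rad/s.

1.05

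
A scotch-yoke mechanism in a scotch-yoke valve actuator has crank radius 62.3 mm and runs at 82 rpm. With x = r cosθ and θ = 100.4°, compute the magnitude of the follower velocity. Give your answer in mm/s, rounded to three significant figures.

526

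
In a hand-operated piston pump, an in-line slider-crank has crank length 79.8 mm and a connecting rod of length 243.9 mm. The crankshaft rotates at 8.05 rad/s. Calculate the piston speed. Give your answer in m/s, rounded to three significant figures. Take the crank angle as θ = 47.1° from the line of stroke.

ω = 8.05 rad/s
For an in-line slider-crank, x = r cosθ + √(L² − r² sin²θ), so v = −rω sinθ·[1 + r cosθ/√(L² − r² sin²θ)].
With r = 0.0798 m, L = 0.2439 m, θ = 47.1°: √(L² − r² sin²θ) = 0.23679 m.
v = −0.0798·8.05·0.73254·[1 + 0.0798·0.68072/0.23679] = -0.57853 m/s.
|v| = 0.57853 m/s.

0.579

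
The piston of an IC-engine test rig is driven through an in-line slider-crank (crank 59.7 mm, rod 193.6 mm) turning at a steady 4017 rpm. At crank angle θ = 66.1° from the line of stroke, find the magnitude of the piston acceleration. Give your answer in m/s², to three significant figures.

2050

ω = 2π·4017/60 = 420.7 rad/s
x(θ) = r cosθ + √(L² − r² sin²θ); with ω constant, a = ω²·d²x/dθ².
d²x/dθ² = −r cosθ − r²(cos2θ)/√u − r⁴ sin²2θ/(4u^{3/2}),  u = L² − r² sin²θ = 0.0345019 m².
Substituting r = 0.0597 m, L = 0.1936 m, θ = 66.1°: d²x/dθ² = -0.01157 m.
a = ω²·d²x/dθ² = (420.7)²·(-0.01157) = -2047.4 m/s²;  |a| = 2047.4 m/s².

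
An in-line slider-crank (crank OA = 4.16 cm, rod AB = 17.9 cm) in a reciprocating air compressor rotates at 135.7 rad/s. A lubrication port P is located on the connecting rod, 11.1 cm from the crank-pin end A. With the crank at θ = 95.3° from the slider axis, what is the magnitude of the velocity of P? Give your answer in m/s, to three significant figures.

5.55

ω = 135.7 rad/s.  Crank-pin speed |V_A| = rω = 5.6451 m/s, perpendicular to OA.
Rod angle: sinφ = −(r/L) sinθ ⇒ φ = -13.380°; ω_rod = −rω cosθ/√(L²−r²sin²θ) = +2.9944 rad/s.
V_P = V_A + ω_rod × AP, with AP = 0.111 m along the rod.
Components: V_Px = −rω sinθ − a·ω_rod·sinφ = -5.5441 m/s;  V_Py = rω cosθ + a·ω_rod·cosφ = -0.19809 m/s.
|V_P| = √(V_Px² + V_Py²) = 5.5476 m/s.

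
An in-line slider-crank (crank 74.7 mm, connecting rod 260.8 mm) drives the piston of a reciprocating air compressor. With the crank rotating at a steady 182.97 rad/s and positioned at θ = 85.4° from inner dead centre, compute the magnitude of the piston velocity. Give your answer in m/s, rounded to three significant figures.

14.0

ω = 183 rad/s
For an in-line slider-crank, x = r cosθ + √(L² − r² sin²θ), so v = −rω sinθ·[1 + r cosθ/√(L² − r² sin²θ)].
With r = 0.0747 m, L = 0.2608 m, θ = 85.4°: √(L² − r² sin²θ) = 0.24994 m.
v = −0.0747·183·0.99678·[1 + 0.0747·0.08020/0.24994] = -13.95 m/s.
|v| = 13.95 m/s.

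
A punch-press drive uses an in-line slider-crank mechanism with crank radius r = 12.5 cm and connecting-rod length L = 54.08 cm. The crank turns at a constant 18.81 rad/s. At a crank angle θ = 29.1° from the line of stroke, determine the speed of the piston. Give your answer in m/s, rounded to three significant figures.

ω = 18.81 rad/s
For an in-line slider-crank, x = r cosθ + √(L² − r² sin²θ), so v = −rω sinθ·[1 + r cosθ/√(L² − r² sin²θ)].
With r = 0.125 m, L = 0.5408 m, θ = 29.1°: √(L² − r² sin²θ) = 0.53737 m.
v = −0.125·18.81·0.48634·[1 + 0.125·0.87377/0.53737] = -1.3759 m/s.
|v| = 1.3759 m/s.

1.38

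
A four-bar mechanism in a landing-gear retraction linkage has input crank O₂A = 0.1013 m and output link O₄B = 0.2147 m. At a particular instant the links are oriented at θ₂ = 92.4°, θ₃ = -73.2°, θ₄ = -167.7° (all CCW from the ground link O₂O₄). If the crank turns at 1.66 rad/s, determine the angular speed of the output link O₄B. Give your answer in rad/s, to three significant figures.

0.195

ω₂ = 1.66 rad/s
Differentiating the loop-closure r₂e^{iθ₂}+r₃e^{iθ₃}=r₁+r₄e^{iθ₄} gives r₂ω₂e^{iθ₂}+r₃ω₃e^{iθ₃}=r₄ω₄e^{iθ₄}.
Eliminating the other unknown: ω₄ = r₂ω₂ sin(θ₂−θ₃) / [r₄ sin(θ₄−θ₃)].
Numerator sine = +0.24869; denominator sine = -0.99692.
Result = 0.1013·1.66·(+0.24869) / (0.2147·(-0.99692)) = -0.19538 rad/s; magnitude 0.19538 rad/s.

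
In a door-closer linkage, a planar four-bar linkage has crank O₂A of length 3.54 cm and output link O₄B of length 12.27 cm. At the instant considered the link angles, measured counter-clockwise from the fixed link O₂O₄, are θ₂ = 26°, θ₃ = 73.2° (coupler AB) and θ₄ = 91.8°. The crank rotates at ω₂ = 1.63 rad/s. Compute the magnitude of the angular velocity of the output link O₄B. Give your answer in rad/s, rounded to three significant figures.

1.08

ω₂ = 1.63 rad/s
Differentiating the loop-closure r₂e^{iθ₂}+r₃e^{iθ₃}=r₁+r₄e^{iθ₄} gives r₂ω₂e^{iθ₂}+r₃ω₃e^{iθ₃}=r₄ω₄e^{iθ₄}.
Eliminating the other unknown: ω₄ = r₂ω₂ sin(θ₂−θ₃) / [r₄ sin(θ₄−θ₃)].
Numerator sine = -0.73373; denominator sine = +0.31896.
Result = 0.0354·1.63·(-0.73373) / (0.1227·(+0.31896)) = -1.0818 rad/s; magnitude 1.0818 rad/s.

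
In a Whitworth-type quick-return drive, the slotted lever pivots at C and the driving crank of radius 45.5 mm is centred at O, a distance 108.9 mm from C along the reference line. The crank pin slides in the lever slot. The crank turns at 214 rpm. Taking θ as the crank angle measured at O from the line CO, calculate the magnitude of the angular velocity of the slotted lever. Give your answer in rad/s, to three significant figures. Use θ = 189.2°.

15.2

ω = 22.41 rad/s (from 214 rpm).
Crank pin A relative to C: A = (d + r cosθ, r sinθ); lever angle φ = atan2(r sinθ, d + r cosθ).
Differentiating tanφ: φ̇ = rω(d cosθ + r)/(d² + r² + 2dr cosθ).
d² + r² + 2dr cosθ = |CA|² = 0.00414704 m²;  d cosθ + r = -0.061999 m.
|ω_lever| = |0.0455·22.41·-0.061999| / 0.00414704 = 15.244 rad/s.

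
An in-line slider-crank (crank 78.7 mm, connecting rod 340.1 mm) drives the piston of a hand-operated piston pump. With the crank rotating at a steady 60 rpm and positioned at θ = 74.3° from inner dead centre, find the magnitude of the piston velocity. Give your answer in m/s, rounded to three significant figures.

0.507

ω = 2π·60/60 = 6.283 rad/s
For an in-line slider-crank, x = r cosθ + √(L² − r² sin²θ), so v = −rω sinθ·[1 + r cosθ/√(L² − r² sin²θ)].
With r = 0.0787 m, L = 0.3401 m, θ = 74.3°: √(L² − r² sin²θ) = 0.33155 m.
v = −0.0787·6.283·0.96269·[1 + 0.0787·0.27060/0.33155] = -0.50661 m/s.
|v| = 0.50661 m/s.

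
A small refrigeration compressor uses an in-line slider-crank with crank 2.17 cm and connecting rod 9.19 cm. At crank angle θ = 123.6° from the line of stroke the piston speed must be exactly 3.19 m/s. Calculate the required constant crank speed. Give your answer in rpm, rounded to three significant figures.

For an in-line slider-crank, |v_piston| = rω|sinθ|·[1 + r cosθ/√(L² − r² sin²θ)].
With r = 0.0217 m, L = 0.0919 m, θ = 123.6°: the bracketed kinematic factor |dx/dθ| = 0.015666 m.
ω = v/|dx/dθ| = 3.19/0.015666 = 203.63 rad/s.
N = 60ω/(2π) = 1944.5 rpm.

1940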